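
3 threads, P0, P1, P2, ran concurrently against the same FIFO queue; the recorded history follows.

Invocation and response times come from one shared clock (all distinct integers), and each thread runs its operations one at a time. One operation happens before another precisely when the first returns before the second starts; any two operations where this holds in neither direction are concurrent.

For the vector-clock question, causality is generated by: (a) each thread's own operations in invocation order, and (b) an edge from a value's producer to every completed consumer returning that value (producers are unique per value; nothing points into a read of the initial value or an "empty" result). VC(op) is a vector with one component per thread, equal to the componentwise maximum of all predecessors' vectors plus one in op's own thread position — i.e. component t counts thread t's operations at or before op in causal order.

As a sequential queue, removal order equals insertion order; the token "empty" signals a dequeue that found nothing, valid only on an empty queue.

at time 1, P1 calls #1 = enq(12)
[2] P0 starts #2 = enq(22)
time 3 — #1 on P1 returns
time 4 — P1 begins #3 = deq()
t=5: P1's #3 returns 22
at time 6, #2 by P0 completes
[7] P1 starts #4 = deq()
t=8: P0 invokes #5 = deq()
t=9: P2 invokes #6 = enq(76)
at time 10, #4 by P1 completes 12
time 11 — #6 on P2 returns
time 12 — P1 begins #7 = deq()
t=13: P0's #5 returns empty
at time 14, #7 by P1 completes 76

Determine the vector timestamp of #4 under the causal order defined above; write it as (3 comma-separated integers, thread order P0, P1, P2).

invoked at 9, #6 has no predecessors; its own P2 bump gives (0, 0, 1)
invoked at 1, #1 has no predecessors; its own P1 bump gives (0, 1, 0)
invoked at 2, #2 has no predecessors; its own P0 bump gives (1, 0, 0)
from VC(#2)=(1, 0, 0), #5 (invoked 8) maxes components and bumps P0 → (2, 0, 0)
from VC(#1)=(0, 1, 0), VC(#2)=(1, 0, 0), #3 (invoked 4) maxes components and bumps P1 → (1, 2, 0)
from VC(#1)=(0, 1, 0), VC(#3)=(1, 2, 0), #4 (invoked 7) maxes components and bumps P1 → (1, 3, 0)
from VC(#4)=(1, 3, 0), VC(#6)=(0, 0, 1), #7 (invoked 12) maxes components and bumps P1 → (1, 4, 1)
target: VC(#4) = (1, 3, 0)

(1, 3, 0)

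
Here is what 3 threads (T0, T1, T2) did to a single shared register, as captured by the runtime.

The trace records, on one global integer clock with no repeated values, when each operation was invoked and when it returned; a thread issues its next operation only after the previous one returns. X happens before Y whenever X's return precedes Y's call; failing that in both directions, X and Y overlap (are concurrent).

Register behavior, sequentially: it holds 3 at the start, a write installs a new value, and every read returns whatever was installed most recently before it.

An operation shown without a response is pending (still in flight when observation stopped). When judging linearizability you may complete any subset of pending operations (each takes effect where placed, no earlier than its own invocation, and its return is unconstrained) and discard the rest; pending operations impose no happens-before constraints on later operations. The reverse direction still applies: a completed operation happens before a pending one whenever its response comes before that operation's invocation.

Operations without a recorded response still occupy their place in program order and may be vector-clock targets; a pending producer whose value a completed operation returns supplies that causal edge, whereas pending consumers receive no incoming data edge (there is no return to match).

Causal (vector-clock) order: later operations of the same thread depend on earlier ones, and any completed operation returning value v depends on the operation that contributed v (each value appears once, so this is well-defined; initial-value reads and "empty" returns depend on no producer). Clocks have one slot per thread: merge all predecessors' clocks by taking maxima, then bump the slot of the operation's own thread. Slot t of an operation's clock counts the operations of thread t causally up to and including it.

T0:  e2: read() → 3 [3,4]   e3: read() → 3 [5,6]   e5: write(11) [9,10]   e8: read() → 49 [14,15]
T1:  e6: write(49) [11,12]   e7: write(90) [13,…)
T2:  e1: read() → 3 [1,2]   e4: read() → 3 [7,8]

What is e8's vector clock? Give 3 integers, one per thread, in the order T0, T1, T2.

(4, 1, 0)

e1, invoked 1, has no incoming edges; only T2's bump applies → (0, 0, 1)
e6, invoked 11, has no incoming edges; only T1's bump applies → (0, 1, 0)
e2, invoked 3, has no incoming edges; only T0's bump applies → (1, 0, 0)
e4, invoked 7, takes VC(e1)=(0, 0, 1) under max, adds 1 for T2 → (0, 0, 2)
e7, invoked 13, takes VC(e6)=(0, 1, 0) under max, adds 1 for T1 → (0, 2, 0)
e3, invoked 5, takes VC(e2)=(1, 0, 0) under max, adds 1 for T0 → (2, 0, 0)
e5, invoked 9, takes VC(e3)=(2, 0, 0) under max, adds 1 for T0 → (3, 0, 0)
e8, invoked 14, takes VC(e5)=(3, 0, 0), VC(e6)=(0, 1, 0) under max, adds 1 for T0 → (4, 1, 0)
target: VC(e8) = (4, 1, 0)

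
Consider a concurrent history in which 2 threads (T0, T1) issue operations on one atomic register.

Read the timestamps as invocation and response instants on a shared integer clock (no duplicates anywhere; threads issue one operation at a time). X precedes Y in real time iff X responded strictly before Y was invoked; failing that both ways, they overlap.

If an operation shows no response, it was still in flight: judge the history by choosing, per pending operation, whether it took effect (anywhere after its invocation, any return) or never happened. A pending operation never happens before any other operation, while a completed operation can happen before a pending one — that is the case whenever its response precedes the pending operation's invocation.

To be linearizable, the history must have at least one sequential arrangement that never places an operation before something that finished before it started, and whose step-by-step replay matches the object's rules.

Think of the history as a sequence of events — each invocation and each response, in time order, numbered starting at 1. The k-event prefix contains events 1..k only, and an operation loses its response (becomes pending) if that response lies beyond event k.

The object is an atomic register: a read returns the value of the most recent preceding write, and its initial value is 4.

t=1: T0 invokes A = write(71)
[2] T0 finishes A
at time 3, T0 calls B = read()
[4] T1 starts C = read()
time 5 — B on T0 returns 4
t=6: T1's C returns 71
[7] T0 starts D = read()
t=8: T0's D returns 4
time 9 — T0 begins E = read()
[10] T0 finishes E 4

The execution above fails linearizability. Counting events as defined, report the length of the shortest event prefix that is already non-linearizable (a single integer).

events 1..4 are linearizable, e.g. via A:
1. A write(71), leaving value 71
include event 5 — B responding at 5 — and every candidate order breaks
no completion choice of the 1 pending operation (C) rescues it — every subset was tried
e.g. A, B (pending dropped): illegal at step 2, since B read() → 4 cannot apply there

5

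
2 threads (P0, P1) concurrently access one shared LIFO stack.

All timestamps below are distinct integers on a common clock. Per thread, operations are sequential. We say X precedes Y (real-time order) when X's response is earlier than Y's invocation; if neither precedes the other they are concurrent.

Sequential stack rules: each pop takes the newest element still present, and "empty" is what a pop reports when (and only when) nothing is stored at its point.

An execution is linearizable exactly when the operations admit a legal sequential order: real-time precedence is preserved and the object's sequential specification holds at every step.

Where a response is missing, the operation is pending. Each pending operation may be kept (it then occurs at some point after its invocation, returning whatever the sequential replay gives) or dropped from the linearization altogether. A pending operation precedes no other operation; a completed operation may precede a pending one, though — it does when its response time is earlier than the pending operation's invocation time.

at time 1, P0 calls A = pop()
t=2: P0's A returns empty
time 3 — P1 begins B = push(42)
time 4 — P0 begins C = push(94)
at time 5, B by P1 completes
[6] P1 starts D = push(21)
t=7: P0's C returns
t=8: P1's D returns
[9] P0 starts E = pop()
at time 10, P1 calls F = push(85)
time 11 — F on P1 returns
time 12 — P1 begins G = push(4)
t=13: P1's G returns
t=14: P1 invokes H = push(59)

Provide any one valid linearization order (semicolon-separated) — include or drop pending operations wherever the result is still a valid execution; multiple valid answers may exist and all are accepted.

step 1: A pop() → empty — stack <>
step 2: B push(42) — stack <42>
step 3: C push(94) — stack <42,94>
step 4: D push(21) — stack <42,94,21>
step 5: E pop() (pending, included) — stack <42,94>
step 6: F push(85) — stack <42,94,85>
step 7: G push(4) — stack <42,94,85,4>

A; B; C; D; E; F; G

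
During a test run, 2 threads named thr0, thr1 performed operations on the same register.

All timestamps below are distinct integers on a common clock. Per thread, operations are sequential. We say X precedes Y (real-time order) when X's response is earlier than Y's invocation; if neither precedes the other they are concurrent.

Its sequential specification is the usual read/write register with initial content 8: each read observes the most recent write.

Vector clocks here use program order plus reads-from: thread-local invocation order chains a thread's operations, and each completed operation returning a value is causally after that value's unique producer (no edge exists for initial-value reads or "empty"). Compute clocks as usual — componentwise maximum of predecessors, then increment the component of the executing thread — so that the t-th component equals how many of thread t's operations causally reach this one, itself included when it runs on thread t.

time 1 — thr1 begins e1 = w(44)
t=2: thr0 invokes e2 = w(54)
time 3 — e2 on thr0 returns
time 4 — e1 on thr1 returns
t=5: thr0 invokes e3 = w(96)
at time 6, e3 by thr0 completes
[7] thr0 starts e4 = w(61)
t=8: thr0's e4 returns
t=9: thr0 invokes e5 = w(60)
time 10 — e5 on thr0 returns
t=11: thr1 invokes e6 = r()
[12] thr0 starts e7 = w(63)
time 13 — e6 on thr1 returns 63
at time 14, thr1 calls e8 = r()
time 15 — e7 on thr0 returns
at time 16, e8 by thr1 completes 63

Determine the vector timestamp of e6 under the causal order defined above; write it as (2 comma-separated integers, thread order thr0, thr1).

(5, 2)

VC(e1, invoked at 1): no causal predecessors; +1 on thr1 → (0, 1)
VC(e2, invoked at 2): no causal predecessors; +1 on thr0 → (1, 0)
merge at e3 (invoked 5): VC(e2)=(1, 0), own-thread bump on thr0 → (2, 0)
merge at e4 (invoked 7): VC(e3)=(2, 0), own-thread bump on thr0 → (3, 0)
merge at e5 (invoked 9): VC(e4)=(3, 0), own-thread bump on thr0 → (4, 0)
merge at e7 (invoked 12): VC(e5)=(4, 0), own-thread bump on thr0 → (5, 0)
merge at e6 (invoked 11): VC(e1)=(0, 1), VC(e7)=(5, 0), own-thread bump on thr1 → (5, 2)
merge at e8 (invoked 14): VC(e6)=(5, 2), VC(e7)=(5, 0), own-thread bump on thr1 → (5, 3)
target: VC(e6) = (5, 2)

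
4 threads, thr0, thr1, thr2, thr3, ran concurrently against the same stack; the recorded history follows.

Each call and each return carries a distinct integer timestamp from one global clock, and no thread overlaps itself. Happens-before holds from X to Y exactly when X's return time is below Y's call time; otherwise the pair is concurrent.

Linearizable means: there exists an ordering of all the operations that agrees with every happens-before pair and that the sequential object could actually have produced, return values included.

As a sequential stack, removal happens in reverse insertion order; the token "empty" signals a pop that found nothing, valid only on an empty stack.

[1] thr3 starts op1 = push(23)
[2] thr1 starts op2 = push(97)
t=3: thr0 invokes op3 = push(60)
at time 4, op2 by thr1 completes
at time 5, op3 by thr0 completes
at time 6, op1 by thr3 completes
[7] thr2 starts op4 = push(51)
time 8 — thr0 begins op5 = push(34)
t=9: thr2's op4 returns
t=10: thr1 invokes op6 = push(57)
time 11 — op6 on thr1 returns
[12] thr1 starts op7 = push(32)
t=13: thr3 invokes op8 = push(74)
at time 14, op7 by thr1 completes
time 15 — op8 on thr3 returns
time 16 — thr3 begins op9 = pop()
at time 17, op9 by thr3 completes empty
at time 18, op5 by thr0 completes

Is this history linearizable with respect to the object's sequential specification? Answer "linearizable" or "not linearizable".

not linearizable

the violation lands at event 17, op9's response at time 17: events 1..16 linearize, events 1..17 do not
all 12 real-time-respecting orders fail — 8 completed stack operations, no legal replay
every completion of the 1 pending operation (op5) was checked; none linearizes
for example op1, op2, op3, op4, op6, op7, op8, op9 (pending dropped) fails at step 8: op9 pop() → empty is not legal there
for example op1, op2, op3, op4, op6, op8, op7, op9 (pending dropped) fails at step 8: op9 pop() → empty is not legal there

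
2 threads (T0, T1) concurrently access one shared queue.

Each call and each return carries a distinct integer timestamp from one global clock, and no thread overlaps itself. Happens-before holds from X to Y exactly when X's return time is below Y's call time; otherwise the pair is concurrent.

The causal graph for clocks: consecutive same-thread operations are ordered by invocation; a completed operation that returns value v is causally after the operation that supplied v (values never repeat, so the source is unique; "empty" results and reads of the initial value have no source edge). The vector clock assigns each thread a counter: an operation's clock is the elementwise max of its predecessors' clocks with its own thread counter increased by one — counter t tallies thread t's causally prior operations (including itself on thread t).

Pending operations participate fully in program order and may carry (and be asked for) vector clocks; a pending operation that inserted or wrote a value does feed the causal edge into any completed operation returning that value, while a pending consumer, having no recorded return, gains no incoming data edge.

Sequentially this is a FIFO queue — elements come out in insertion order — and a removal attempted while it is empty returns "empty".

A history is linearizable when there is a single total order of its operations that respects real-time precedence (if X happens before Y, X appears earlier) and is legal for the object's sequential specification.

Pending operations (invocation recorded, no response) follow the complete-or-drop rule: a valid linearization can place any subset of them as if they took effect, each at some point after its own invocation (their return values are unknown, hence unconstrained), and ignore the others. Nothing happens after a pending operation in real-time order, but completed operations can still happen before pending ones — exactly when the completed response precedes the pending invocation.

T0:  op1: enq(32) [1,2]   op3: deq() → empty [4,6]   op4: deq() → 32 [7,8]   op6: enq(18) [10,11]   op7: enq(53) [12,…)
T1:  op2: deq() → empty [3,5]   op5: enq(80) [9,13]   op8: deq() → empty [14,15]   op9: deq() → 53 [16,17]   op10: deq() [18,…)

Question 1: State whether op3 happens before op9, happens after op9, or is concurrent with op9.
Answer: before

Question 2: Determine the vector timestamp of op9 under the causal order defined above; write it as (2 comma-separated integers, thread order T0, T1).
Answer: (5, 4)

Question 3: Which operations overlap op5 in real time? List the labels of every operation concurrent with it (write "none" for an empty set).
Answer: op6, op7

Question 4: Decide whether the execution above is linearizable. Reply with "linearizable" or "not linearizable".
not linearizable

through event 5 a valid linearization exists; event 6 (op3 responding at time 6) ends that
every one of the 2 real-time-consistent orders over 3 completed queue ops fails the sequential spec
for example op1, op2, op3 fails at step 2: op2 deq() → empty is not legal there
for example op1, op3, op2 fails at step 2: op3 deq() → empty is not legal there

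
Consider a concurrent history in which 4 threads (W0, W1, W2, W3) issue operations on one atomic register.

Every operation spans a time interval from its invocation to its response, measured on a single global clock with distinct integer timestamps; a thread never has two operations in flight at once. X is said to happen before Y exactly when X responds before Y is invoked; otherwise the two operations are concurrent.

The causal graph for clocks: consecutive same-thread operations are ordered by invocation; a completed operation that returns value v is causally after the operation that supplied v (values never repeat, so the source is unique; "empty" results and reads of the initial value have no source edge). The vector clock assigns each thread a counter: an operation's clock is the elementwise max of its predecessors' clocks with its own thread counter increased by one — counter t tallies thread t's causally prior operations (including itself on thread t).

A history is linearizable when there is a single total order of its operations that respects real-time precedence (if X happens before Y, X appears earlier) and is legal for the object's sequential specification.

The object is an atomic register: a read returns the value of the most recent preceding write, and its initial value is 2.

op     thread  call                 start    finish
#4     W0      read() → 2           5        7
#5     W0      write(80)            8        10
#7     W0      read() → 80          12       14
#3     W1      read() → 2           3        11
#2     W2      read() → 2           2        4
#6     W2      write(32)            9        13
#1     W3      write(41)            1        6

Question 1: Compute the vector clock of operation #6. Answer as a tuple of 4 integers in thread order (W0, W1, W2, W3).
#1 (invocation 1): nothing precedes it; W3's component alone gives (0, 0, 0, 1)
#2 (invocation 2): nothing precedes it; W2's component alone gives (0, 0, 1, 0)
#3 (invocation 3): nothing precedes it; W1's component alone gives (0, 1, 0, 0)
#4 (invocation 5): nothing precedes it; W0's component alone gives (1, 0, 0, 0)
#6 (invocation 9): componentwise max over VC(#2)=(0, 0, 1, 0), +1 at W2, giving (0, 0, 2, 0)
#5 (invocation 8): componentwise max over VC(#4)=(1, 0, 0, 0), +1 at W0, giving (2, 0, 0, 0)
#7 (invocation 12): componentwise max over VC(#5)=(2, 0, 0, 0), +1 at W0, giving (3, 0, 0, 0)
target: VC(#6) = (0, 0, 2, 0)

(0, 0, 2, 0)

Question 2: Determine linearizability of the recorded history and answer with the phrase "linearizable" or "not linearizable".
a witness: #2, #3, #4, #1, #5, #7, #6
1. #2 read() → 2, leaving value 2
2. #3 read() → 2, leaving value 2
3. #4 read() → 2, leaving value 2
4. #1 write(41), leaving value 41
5. #5 write(80), leaving value 80
6. #7 read() → 80, leaving value 80
7. #6 write(32), leaving value 32

linearizable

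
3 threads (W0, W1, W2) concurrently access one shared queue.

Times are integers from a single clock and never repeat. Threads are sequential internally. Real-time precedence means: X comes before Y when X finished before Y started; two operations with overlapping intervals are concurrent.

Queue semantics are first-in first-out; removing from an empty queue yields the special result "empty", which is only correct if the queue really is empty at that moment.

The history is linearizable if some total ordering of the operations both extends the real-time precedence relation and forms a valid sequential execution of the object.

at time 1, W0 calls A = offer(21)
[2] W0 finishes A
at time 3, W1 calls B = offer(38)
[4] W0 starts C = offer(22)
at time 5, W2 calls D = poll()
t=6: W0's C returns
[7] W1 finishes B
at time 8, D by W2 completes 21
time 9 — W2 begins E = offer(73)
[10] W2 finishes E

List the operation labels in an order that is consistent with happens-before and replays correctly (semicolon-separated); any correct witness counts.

after step 1 (A offer(21)): queue <21>
after step 2 (B offer(38)): queue <21,38>
after step 3 (C offer(22)): queue <21,38,22>
after step 4 (D poll() → 21): queue <38,22>
after step 5 (E offer(73)): queue <38,22,73>

A; B; C; D; E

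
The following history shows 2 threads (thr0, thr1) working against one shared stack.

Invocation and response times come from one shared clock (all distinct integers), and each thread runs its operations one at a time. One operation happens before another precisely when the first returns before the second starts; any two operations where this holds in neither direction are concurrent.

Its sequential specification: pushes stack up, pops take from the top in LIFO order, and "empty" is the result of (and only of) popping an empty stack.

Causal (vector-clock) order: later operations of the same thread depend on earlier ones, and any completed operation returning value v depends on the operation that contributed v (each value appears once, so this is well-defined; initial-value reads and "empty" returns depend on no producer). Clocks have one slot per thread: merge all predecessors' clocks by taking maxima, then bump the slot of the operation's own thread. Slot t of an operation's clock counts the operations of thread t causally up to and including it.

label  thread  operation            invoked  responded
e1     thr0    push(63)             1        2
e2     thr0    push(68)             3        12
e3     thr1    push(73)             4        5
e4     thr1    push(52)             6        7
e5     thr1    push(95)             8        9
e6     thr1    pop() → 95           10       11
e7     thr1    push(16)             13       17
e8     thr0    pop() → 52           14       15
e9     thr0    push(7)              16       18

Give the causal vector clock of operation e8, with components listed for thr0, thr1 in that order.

e3, invoked 4, has no incoming edges; only thr1's bump applies → (0, 1)
e1, invoked 1, has no incoming edges; only thr0's bump applies → (1, 0)
from VC(e3)=(0, 1), e4 (invoked 6) maxes components and bumps thr1 → (0, 2)
from VC(e1)=(1, 0), e2 (invoked 3) maxes components and bumps thr0 → (2, 0)
from VC(e4)=(0, 2), e5 (invoked 8) maxes components and bumps thr1 → (0, 3)
from VC(e5)=(0, 3), e6 (invoked 10) maxes components and bumps thr1 → (0, 4)
from VC(e6)=(0, 4), e7 (invoked 13) maxes components and bumps thr1 → (0, 5)
from VC(e2)=(2, 0), VC(e4)=(0, 2), e8 (invoked 14) maxes components and bumps thr0 → (3, 2)
from VC(e8)=(3, 2), e9 (invoked 16) maxes components and bumps thr0 → (4, 2)
target: VC(e8) = (3, 2)

(3, 2)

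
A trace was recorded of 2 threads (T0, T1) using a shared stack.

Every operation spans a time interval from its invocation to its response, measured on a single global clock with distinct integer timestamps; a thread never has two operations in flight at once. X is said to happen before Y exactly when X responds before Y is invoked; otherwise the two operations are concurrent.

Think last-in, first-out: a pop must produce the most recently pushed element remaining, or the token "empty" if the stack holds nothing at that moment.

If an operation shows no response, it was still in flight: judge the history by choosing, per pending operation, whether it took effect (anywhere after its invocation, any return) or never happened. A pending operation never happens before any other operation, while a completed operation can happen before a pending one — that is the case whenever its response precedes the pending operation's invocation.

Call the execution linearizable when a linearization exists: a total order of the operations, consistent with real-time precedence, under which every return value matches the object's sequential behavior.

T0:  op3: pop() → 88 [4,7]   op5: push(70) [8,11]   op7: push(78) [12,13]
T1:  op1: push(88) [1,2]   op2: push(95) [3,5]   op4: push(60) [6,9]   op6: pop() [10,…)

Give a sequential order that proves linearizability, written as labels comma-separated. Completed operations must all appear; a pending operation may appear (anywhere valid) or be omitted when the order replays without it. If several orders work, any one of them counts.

1. op1 push(88), leaving stack <88>
2. op3 pop() → 88, leaving stack <>
3. op2 push(95), leaving stack <95>
4. op4 push(60), leaving stack <95,60>
5. op5 push(70), leaving stack <95,60,70>
6. op6 pop() (pending, included), leaving stack <95,60>
7. op7 push(78), leaving stack <95,60,78>

op1, op3, op2, op4, op5, op6, op7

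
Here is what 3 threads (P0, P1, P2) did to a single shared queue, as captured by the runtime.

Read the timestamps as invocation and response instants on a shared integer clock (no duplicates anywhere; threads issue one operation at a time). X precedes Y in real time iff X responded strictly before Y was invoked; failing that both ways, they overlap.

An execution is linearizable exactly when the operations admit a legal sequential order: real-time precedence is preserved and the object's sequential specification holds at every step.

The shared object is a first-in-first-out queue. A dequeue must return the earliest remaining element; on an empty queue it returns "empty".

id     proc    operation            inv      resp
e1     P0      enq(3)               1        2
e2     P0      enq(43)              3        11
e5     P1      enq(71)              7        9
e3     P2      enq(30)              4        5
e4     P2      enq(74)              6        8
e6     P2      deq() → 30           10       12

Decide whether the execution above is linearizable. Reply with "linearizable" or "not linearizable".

already the first 12 events (up to e6's response at time 12) admit no linearization; the first 11 still do
all 10 real-time-respecting orders fail — 6 completed queue operations, no legal replay
take e1, e2, e3, e4, e5, e6: step 6 already fails, because e6 deq() → 30 cannot occur there
take e1, e2, e3, e5, e4, e6: step 6 already fails, because e6 deq() → 30 cannot occur there

not linearizable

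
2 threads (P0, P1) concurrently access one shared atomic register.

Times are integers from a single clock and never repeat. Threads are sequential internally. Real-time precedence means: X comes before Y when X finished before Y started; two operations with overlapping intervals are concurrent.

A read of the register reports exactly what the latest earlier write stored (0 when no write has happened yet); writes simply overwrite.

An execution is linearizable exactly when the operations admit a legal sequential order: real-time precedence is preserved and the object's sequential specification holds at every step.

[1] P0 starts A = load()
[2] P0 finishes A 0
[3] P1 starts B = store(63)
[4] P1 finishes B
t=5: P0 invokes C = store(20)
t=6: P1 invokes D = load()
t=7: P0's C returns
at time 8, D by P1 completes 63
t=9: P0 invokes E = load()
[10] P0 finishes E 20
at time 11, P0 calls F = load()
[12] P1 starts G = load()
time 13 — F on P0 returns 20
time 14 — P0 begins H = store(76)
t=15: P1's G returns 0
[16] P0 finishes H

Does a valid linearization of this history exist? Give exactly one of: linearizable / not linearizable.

through event 14 a valid linearization exists; event 15 (G responding at time 15) ends that
every one of the 4 real-time-consistent orders over 7 completed atomic register ops fails the sequential spec
include/drop combinations of the 1 pending operation (H) were all tried; none helps
one such order, A, B, C, D, E, F, G (pending dropped), breaks at step 4 where D load() → 63 is illegal
one such order, A, B, C, D, E, G, F (pending dropped), breaks at step 4 where D load() → 63 is illegal

not linearizable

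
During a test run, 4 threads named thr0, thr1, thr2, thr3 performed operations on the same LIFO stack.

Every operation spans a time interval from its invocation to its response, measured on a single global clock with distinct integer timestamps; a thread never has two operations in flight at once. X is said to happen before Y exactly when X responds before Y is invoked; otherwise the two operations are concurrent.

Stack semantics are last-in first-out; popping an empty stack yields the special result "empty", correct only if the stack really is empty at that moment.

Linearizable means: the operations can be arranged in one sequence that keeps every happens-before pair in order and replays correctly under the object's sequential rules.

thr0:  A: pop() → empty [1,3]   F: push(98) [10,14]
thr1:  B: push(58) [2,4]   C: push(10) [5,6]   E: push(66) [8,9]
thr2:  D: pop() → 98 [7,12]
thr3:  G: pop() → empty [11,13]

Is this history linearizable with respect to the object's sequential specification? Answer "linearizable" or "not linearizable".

cut after 12 events: linearizable; cut after 13 events (G responds, time 13): not linearizable
all 6 real-time-respecting orders fail — 6 completed LIFO stack operations, no legal replay
no completion choice of the 1 pending operation (F) rescues it — every subset was tried
sample order A, B, C, D, E, G (pending dropped) stalls at step 4 — D pop() → 98 has no legal effect
sample order A, B, C, E, D, G (pending dropped) stalls at step 5 — D pop() → 98 has no legal effect

not linearizable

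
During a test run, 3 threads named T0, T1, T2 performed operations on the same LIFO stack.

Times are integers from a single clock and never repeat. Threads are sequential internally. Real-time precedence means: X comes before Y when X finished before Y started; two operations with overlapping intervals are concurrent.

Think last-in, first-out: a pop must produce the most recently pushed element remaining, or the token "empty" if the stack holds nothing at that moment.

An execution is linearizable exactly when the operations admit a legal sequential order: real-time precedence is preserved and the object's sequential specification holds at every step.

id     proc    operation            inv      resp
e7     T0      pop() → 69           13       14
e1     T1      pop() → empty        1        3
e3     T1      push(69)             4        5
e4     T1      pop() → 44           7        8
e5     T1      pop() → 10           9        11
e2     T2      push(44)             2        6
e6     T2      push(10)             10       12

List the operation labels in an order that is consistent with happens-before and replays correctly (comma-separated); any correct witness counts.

e1, e3, e2, e4, e6, e5, e7

after step 1 (e1 pop() → empty): stack <>
after step 2 (e3 push(69)): stack <69>
after step 3 (e2 push(44)): stack <69,44>
after step 4 (e4 pop() → 44): stack <69>
after step 5 (e6 push(10)): stack <69,10>
after step 6 (e5 pop() → 10): stack <69>
after step 7 (e7 pop() → 69): stack <>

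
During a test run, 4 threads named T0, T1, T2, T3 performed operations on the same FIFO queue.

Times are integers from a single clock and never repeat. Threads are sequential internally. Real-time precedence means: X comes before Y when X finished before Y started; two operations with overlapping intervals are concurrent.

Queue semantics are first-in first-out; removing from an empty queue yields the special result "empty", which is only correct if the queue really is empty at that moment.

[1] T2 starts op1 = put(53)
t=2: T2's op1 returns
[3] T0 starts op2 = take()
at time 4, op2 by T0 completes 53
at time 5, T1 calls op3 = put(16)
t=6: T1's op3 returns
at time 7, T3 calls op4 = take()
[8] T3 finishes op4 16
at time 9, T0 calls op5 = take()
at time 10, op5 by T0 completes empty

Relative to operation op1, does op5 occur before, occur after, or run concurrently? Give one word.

after

op5 spans [9,10], op1 spans [1,2]
resp(op1)=2 < inv(op5)=9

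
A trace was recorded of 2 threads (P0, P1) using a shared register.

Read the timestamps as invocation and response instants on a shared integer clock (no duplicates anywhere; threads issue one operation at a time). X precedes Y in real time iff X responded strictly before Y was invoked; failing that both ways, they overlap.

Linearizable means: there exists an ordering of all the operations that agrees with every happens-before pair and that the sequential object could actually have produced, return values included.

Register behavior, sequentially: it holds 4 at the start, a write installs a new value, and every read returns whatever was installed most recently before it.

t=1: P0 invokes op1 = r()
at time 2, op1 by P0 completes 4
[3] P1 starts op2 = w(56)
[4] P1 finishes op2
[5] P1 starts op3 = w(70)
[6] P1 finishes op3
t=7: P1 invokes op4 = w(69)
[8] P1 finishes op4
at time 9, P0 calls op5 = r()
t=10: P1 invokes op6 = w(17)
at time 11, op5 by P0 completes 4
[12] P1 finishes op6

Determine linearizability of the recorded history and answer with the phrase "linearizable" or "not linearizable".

not linearizable

events 1..10 are fine; event 11 — the response of op5 at time 11 — makes the prefix non-linearizable
the sole real-time-consistent order of 5 completed operations fails the register replay
no escape via the 1 pending operation (op6): every completion choice fails
sample order op1, op2, op3, op4, op5 (pending dropped) stalls at step 5 — op5 r() → 4 has no legal effect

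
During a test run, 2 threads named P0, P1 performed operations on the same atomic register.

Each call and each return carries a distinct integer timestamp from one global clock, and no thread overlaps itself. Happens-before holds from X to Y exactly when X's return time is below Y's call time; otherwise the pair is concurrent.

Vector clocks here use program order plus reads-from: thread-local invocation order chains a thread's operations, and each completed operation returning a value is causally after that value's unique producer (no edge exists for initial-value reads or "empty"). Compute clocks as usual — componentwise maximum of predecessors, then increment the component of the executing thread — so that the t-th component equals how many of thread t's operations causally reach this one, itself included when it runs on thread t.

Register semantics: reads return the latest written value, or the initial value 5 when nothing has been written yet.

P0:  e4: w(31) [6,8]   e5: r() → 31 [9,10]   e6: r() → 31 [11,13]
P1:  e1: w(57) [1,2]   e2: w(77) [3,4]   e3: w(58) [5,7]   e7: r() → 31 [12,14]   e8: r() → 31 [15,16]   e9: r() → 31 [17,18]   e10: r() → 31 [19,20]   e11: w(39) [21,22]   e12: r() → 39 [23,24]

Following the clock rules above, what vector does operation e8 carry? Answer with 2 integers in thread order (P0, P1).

(1, 5)

no predecessors for e1 (invoked 1): P1 increments from zero → (0, 1)
no predecessors for e4 (invoked 6): P0 increments from zero → (1, 0)
e2 (invocation 3): componentwise max over VC(e1)=(0, 1), +1 at P1, giving (0, 2)
e5 (invocation 9): componentwise max over VC(e4)=(1, 0), +1 at P0, giving (2, 0)
e3 (invocation 5): componentwise max over VC(e2)=(0, 2), +1 at P1, giving (0, 3)
e6 (invocation 11): componentwise max over VC(e4)=(1, 0), VC(e5)=(2, 0), +1 at P0, giving (3, 0)
e7 (invocation 12): componentwise max over VC(e3)=(0, 3), VC(e4)=(1, 0), +1 at P1, giving (1, 4)
e8 (invocation 15): componentwise max over VC(e4)=(1, 0), VC(e7)=(1, 4), +1 at P1, giving (1, 5)
e9 (invocation 17): componentwise max over VC(e4)=(1, 0), VC(e8)=(1, 5), +1 at P1, giving (1, 6)
e10 (invocation 19): componentwise max over VC(e4)=(1, 0), VC(e9)=(1, 6), +1 at P1, giving (1, 7)
e11 (invocation 21): componentwise max over VC(e10)=(1, 7), +1 at P1, giving (1, 8)
e12 (invocation 23): componentwise max over VC(e11)=(1, 8), +1 at P1, giving (1, 9)
target: VC(e8) = (1, 5)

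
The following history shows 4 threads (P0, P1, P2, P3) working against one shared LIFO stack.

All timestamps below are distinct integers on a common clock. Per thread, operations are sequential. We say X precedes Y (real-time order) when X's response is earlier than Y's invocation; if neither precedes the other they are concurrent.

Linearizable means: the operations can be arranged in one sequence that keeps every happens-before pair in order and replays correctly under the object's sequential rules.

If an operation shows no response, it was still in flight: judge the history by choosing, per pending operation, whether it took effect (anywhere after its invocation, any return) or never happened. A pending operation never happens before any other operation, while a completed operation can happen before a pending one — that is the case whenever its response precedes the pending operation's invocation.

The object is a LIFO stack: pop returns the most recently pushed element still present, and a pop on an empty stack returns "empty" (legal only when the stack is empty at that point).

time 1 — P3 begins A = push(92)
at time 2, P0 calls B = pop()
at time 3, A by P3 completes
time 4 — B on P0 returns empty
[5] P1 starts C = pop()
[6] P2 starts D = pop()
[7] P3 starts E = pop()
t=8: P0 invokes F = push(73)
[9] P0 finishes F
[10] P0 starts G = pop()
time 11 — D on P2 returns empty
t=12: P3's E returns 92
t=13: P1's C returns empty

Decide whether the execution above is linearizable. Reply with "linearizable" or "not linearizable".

one valid linearization: B, A, E, C, D, F
1. B pop() → empty, leaving stack <>
2. A push(92), leaving stack <92>
3. E pop() → 92, leaving stack <>
4. C pop() → empty, leaving stack <>
5. D pop() → empty, leaving stack <>
6. F push(73), leaving stack <73>

linearizable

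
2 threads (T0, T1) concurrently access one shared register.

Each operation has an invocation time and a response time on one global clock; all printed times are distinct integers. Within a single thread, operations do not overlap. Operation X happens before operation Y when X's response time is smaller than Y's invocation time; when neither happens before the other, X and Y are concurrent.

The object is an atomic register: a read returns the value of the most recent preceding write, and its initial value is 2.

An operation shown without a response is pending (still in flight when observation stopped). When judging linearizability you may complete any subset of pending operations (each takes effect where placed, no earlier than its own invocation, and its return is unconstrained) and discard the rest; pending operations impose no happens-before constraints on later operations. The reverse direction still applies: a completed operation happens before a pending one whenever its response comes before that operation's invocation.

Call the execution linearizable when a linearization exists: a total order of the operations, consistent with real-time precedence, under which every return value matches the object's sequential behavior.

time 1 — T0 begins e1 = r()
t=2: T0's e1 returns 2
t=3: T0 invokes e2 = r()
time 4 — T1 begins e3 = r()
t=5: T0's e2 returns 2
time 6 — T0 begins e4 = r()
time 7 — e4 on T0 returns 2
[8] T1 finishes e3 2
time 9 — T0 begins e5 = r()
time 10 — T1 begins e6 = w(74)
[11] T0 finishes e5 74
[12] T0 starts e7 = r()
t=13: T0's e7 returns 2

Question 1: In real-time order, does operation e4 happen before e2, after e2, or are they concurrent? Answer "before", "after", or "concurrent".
e4 spans [6,7], e2 spans [3,5]
resp(e2)=5 < inv(e4)=6

after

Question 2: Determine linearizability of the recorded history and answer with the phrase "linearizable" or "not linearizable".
already the first 13 events (up to e7's response at time 13) admit no linearization; the first 12 still do
no legal order exists: 3 real-time-consistent candidates over 6 completed register operations, all rejected
include/drop combinations of the 1 pending operation (e6) were all tried; none helps
for example e1, e2, e3, e4, e5, e7 (pending dropped) fails at step 5: e5 r() → 74 is not legal there
for example e1, e2, e4, e3, e5, e7 (pending dropped) fails at step 5: e5 r() → 74 is not legal there

not linearizable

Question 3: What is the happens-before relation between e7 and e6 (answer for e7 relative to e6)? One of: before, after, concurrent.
e7 spans [12,13], e6 spans [10,…)
the intervals overlap in both directions

concurrent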